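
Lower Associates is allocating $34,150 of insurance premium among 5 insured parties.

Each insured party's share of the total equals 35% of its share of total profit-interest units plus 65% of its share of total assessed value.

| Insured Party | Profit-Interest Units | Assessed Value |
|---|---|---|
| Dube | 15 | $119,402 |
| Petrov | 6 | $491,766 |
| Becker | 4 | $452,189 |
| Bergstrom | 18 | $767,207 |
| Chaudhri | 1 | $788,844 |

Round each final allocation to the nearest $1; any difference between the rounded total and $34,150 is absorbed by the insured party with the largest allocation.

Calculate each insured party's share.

Profit-interest units total 44; assessed value total 2,619,408.
Combined weights (35% profit-interest units + 65% assessed value): Dube 0.1489; Petrov 0.1698; Becker 0.1440; Bergstrom 0.3336; Chaudhri 0.2037.
Unrounded shares: Dube 5,086.56; Petrov 5,797.23; Becker 4,918.55; Bergstrom 11,391.16; Chaudhri 6,956.504.
At nearest $1: Dube $5,087; Petrov $5,797; Becker $4,919; Bergstrom $11,391; Chaudhri $6,957. Sum = $34,151.
Difference $34,150 − $34,151 = −$1 applied to largest allocation (Bergstrom): Bergstrom becomes $11,390.

Dube: $5,087; Petrov: $5,797; Becker: $4,919; Bergstrom: $11,390; Chaudhri: $6,957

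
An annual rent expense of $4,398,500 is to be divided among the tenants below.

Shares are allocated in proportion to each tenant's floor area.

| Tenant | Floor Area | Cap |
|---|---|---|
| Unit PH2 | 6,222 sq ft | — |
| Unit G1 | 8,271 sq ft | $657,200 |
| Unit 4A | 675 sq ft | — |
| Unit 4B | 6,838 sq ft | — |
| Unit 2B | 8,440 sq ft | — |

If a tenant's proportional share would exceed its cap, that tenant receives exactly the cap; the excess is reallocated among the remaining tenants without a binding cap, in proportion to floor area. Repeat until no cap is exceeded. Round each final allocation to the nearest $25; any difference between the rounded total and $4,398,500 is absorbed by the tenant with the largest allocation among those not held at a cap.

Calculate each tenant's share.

Unit PH2: $1,049,750; Unit G1: $657,200; Unit 4A: $113,875; Unit 4B: $1,153,675; Unit 2B: $1,424,000

Total floor area = 30,446.
Proportional shares (ignoring caps): Unit PH2 898,885.47; Unit G1 1,194,902.24; Unit 4A 97,516.50; Unit 4B 987,878.31; Unit 2B 1,219,317.48.
Held at cap: Unit G1 ($657,200); balance $3,741,300 reallocated over remaining floor area 22,175.
Remaining shares: Unit PH2 1,049,757.32 → $1,049,750; Unit 4A 113,883.99 → $113,875; Unit 4B 1,153,687.01 → $1,153,675; Unit 2B 1,423,971.68 → $1,423,975.
Rounding difference +$25 applied to Unit 2B → $1,424,000.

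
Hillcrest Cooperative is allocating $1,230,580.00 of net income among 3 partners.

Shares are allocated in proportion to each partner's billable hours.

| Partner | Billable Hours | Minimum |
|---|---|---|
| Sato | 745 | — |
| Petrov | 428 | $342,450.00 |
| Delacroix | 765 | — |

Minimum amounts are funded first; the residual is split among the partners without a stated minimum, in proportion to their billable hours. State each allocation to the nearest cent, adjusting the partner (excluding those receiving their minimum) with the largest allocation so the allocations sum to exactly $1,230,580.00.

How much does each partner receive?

Minimums first: Petrov $342,450.00. Balance $888,130.00.
Balance split over remaining billable hours 1,510: Sato 438,183.3444 → $438,183.34; Delacroix 449,946.6556 → $449,946.66.

Sato: $438,183.34 | Petrov: $342,450.00 | Delacroix: $449,946.66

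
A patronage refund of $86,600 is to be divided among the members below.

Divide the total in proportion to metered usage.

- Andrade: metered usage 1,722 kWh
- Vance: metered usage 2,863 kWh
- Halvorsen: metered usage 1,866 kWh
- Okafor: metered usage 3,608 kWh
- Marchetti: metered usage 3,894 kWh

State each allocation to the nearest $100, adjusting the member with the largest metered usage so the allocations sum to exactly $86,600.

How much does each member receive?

Andrade: $10,700 · Vance: $17,800 · Halvorsen: $11,600 · Okafor: $22,400 · Marchetti: $24,100

Total metered usage = 13,953.
Raw shares: Andrade 1,722/13,953 × $86,600 = 10,687.68; Vance 2,863/13,953 × $86,600 = 17,769.35; Halvorsen 1,866/13,953 × $86,600 = 11,581.42; Okafor 3,608/13,953 × $86,600 = 22,393.23; Marchetti 3,894/13,953 × $86,600 = 24,168.31.
After rounding ($100): Andrade $10,700; Vance $17,800; Halvorsen $11,600; Okafor $22,400; Marchetti $24,200. Sum = $86,700.
Difference $86,600 − $86,700 = −$100 applied to largest metered usage (Marchetti): Marchetti becomes $24,100.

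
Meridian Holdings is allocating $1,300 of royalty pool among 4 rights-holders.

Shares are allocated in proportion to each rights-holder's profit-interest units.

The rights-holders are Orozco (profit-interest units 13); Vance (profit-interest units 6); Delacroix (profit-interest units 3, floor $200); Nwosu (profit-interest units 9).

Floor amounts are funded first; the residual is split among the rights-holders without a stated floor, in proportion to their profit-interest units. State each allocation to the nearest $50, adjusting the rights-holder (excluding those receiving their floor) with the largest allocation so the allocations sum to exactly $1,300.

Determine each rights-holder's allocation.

Guaranteed amounts: Delacroix $200. Remaining pool $1,100.
Remaining pool split over remaining profit-interest units 28: Orozco 510.71 → $500; Vance 235.71 → $250; Nwosu 353.57 → $350.

Orozco: $500; Vance: $250; Delacroix: $200; Nwosu: $350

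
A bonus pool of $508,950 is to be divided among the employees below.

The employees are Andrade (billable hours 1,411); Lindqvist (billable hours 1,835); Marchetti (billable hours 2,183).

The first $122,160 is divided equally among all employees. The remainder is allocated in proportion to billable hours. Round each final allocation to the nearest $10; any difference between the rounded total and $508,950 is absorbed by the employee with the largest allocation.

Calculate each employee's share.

Andrade: $141,250; Lindqvist: $171,450; Marchetti: $196,250

First tranche $122,160 split equally: $40,720 each.
Remainder $386,790 by billable hours (total 5,429): Andrade 100,526.93 → $100,530; Lindqvist 130,734.88 → $130,730; Marchetti 155,528.19 → $155,530.
Totals: Andrade $40,720 + $100,530 = $141,250; Lindqvist $40,720 + $130,730 = $171,450; Marchetti $40,720 + $155,530 = $196,250.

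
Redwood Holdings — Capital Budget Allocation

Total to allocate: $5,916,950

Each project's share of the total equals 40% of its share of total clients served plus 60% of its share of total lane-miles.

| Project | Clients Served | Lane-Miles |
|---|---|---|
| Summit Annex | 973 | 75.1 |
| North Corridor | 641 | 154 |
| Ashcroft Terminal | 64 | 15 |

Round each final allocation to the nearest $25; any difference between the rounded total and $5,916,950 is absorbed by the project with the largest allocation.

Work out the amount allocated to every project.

Totals — clients served 1,678, lane-miles 244.1.
Combined weights (40% clients served + 60% lane-miles): Summit Annex 0.4165; North Corridor 0.5313; Ashcroft Terminal 0.0521.
Unrounded shares: Summit Annex 2,464,642.01; North Corridor 3,143,878.73; Ashcroft Terminal 308,429.26.
Rounded to nearest $25: Summit Annex $2,464,650; North Corridor $3,143,875; Ashcroft Terminal $308,425. Sum = $5,916,950.
No rounding difference to absorb.

Summit Annex: $2,464,650 | North Corridor: $3,143,875 | Ashcroft Terminal: $308,425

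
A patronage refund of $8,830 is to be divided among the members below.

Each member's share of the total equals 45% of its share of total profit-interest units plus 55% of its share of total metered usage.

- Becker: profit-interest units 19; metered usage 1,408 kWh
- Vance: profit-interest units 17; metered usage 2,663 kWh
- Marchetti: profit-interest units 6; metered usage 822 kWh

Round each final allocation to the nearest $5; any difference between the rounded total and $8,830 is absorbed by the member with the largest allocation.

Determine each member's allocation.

Totals — profit-interest units 42, metered usage 4,893.
Blended shares (45% profit-interest units + 55% metered usage): Becker 0.3618; Vance 0.4815; Marchetti 0.1567.
Unrounded shares: Becker 3,195.03; Vance 4,251.46; Marchetti 1,383.51.
At nearest $5: Becker $3,195; Vance $4,250; Marchetti $1,385. Sum = $8,830.
Sum already equals the total — no adjustment.

Becker: $3,195; Vance: $4,250; Marchetti: $1,385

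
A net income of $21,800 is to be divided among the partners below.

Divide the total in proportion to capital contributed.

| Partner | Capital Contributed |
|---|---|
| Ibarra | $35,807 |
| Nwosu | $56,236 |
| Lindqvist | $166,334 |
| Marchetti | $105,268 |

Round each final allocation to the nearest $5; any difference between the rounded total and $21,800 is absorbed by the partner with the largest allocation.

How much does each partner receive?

Combined capital contributed = 363,645.
Pro-rata amounts: Ibarra 35,807/363,645 × $21,800 = 2,146.58; Nwosu 56,236/363,645 × $21,800 = 3,371.27; Lindqvist 166,334/363,645 × $21,800 = 9,971.49; Marchetti 105,268/363,645 × $21,800 = 6,310.67.
Rounded to nearest $5: Ibarra $2,145; Nwosu $3,370; Lindqvist $9,970; Marchetti $6,310. Sum = $21,795.
Difference $21,800 − $21,795 = +$5 applied to largest allocation (Lindqvist): Lindqvist becomes $9,975.

Ibarra: $2,145 · Nwosu: $3,370 · Lindqvist: $9,975 · Marchetti: $6,310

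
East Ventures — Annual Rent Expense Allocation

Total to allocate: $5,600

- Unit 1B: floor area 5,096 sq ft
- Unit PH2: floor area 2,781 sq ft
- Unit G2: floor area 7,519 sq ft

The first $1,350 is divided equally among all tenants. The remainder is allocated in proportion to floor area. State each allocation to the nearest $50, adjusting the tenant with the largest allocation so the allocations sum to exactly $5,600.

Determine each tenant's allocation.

Unit 1B: $1,850 · Unit PH2: $1,200 · Unit G2: $2,550

Equal tier: $1,350 ÷ 3 = $450 apiece.
Remainder $4,250 by floor area (total 15,396): Unit 1B 1,406.73 → $1,400; Unit PH2 767.68 → $750; Unit G2 2,075.59 → $2,100.
Totals: Unit 1B $450 + $1,400 = $1,850; Unit PH2 $450 + $750 = $1,200; Unit G2 $450 + $2,100 = $2,550.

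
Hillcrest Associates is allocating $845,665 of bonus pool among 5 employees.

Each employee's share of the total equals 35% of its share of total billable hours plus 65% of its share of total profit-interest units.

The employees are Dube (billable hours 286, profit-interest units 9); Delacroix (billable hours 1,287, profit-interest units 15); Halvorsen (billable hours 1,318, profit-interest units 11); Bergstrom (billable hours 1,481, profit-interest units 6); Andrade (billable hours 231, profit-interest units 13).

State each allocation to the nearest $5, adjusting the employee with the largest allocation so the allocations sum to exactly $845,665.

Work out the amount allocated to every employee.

Totals — billable hours 4,603, profit-interest units 54.
Blended shares (35% billable hours + 65% profit-interest units): Dube 0.1301; Delacroix 0.2784; Halvorsen 0.2326; Bergstrom 0.1848; Andrade 0.1740.
Unrounded shares: Dube 110,004.12; Delacroix 235,446.37; Halvorsen 196,722.53; Bergstrom 156,307.27; Andrade 147,184.71.
At nearest $5: Dube $110,005; Delacroix $235,445; Halvorsen $196,725; Bergstrom $156,305; Andrade $147,185. Sum = $845,665.
Sum already equals the total — no adjustment.

Dube: $110,005; Delacroix: $235,445; Halvorsen: $196,725; Bergstrom: $156,305; Andrade: $147,185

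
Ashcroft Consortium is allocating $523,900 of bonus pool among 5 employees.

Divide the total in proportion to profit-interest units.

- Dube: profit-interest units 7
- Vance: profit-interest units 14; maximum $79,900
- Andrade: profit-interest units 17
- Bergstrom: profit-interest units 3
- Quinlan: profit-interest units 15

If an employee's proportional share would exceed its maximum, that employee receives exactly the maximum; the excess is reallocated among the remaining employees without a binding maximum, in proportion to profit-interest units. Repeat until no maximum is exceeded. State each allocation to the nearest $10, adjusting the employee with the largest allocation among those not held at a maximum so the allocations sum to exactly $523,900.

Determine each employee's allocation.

Dube: $74,000 · Vance: $79,900 · Andrade: $179,720 · Bergstrom: $31,710 · Quinlan: $158,570

Profit-interest units total: 56.
Pro-rata shares before constraints: Dube 65,487.50; Vance 130,975.00; Andrade 159,041.07; Bergstrom 28,066.07; Quinlan 140,330.36.
Cap binds for Vance ($79,900); residual $444,000 reallocated over remaining profit-interest units 42.
Redistributed shares: Dube 74,000.00 → $74,000; Andrade 179,714.29 → $179,710; Bergstrom 31,714.29 → $31,710; Quinlan 158,571.43 → $158,570.
Rounding difference +$10 applied to Andrade → $179,720.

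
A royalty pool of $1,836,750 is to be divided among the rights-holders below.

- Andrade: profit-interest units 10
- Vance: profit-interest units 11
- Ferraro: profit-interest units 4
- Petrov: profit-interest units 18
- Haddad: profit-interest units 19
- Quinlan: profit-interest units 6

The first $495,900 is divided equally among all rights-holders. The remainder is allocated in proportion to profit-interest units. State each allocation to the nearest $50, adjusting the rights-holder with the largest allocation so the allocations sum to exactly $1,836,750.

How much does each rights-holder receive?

Equal tier: $495,900 ÷ 6 = $82,650 apiece.
Remainder $1,340,850 by profit-interest units (total 68): Andrade 197,183.82 → $197,200; Vance 216,902.21 → $216,900; Ferraro 78,873.53 → $78,850; Petrov 354,930.88 → $354,950; Haddad 374,649.26 → $374,650; Quinlan 118,310.29 → $118,300.
Totals: Andrade $82,650 + $197,200 = $279,850; Vance $82,650 + $216,900 = $299,550; Ferraro $82,650 + $78,850 = $161,500; Petrov $82,650 + $354,950 = $437,600; Haddad $82,650 + $374,650 = $457,300; Quinlan $82,650 + $118,300 = $200,950.

Andrade: $279,850 | Vance: $299,550 | Ferraro: $161,500 | Petrov: $437,600 | Haddad: $457,300 | Quinlan: $200,950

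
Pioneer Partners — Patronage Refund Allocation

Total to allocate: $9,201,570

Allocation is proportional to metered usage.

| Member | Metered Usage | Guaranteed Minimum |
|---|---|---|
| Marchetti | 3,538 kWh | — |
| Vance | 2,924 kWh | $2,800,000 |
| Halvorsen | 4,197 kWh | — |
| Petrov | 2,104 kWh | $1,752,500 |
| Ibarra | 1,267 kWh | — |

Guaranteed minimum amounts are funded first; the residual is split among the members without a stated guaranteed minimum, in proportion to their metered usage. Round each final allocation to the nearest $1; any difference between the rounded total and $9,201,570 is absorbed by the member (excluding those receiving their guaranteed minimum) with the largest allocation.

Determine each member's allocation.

Minimums first: Vance $2,800,000; Petrov $1,752,500. Remaining pool $4,649,070.
Remaining pool split over remaining metered usage 9,002: Marchetti 1,827,195.03 → $1,827,195; Halvorsen 2,167,534.64 → $2,167,535; Ibarra 654,340.33 → $654,340.

Marchetti: $1,827,195 | Vance: $2,800,000 | Halvorsen: $2,167,535 | Petrov: $1,752,500 | Ibarra: $654,340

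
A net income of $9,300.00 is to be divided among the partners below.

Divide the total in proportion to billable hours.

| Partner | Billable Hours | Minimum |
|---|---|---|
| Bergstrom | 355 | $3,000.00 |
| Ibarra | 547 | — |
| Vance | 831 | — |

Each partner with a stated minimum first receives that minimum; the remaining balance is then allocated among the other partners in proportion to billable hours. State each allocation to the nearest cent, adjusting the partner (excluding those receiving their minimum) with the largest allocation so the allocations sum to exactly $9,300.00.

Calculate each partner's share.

Bergstrom: $3,000.00; Ibarra: $2,500.80; Vance: $3,799.20

Fund the minimums — Bergstrom $3,000.00. Balance $6,300.00.
Balance split over remaining billable hours 1,378: Ibarra 2,500.7983 → $2,500.80; Vance 3,799.2017 → $3,799.20.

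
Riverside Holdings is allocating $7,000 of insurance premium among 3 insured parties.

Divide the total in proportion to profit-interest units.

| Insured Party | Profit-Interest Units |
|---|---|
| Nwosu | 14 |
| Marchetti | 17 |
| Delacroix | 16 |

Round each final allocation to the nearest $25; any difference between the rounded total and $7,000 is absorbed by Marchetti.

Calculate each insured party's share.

Profit-interest units total: 47.
Unrounded shares: Nwosu 14/47 × $7,000 = 2,085.11; Marchetti 17/47 × $7,000 = 2,531.91; Delacroix 16/47 × $7,000 = 2,382.98.
After rounding ($25): Nwosu $2,075; Marchetti $2,525; Delacroix $2,375. Sum = $6,975.
Difference $7,000 − $6,975 = +$25 applied to Marchetti: Marchetti becomes $2,550.

Nwosu: $2,075; Marchetti: $2,550; Delacroix: $2,375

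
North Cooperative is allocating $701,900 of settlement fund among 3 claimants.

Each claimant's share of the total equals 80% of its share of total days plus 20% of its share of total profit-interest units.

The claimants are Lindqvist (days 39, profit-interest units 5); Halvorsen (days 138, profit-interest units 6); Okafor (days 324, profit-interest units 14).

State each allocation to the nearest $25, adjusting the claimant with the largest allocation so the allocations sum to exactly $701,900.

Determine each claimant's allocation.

Lindqvist: $71,775; Halvorsen: $188,350; Okafor: $441,775

Totals — days 501, profit-interest units 25.
Composite weights (80% days + 20% profit-interest units): Lindqvist 0.1023; Halvorsen 0.2684; Okafor 0.6294.
Pro-rata amounts: Lindqvist 71,787.14; Halvorsen 188,361.38; Okafor 441,751.48.
After rounding ($25): Lindqvist $71,775; Halvorsen $188,350; Okafor $441,750. Sum = $701,875.
Difference $701,900 − $701,875 = +$25 applied to largest allocation (Okafor): Okafor becomes $441,775.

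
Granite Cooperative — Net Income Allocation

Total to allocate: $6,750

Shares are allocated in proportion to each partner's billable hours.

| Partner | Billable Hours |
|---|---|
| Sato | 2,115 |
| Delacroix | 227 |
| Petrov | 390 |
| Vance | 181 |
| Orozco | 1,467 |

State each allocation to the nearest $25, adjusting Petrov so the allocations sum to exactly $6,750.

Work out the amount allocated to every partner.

Sato: $3,250 · Delacroix: $350 · Petrov: $625 · Vance: $275 · Orozco: $2,250

Billable hours total: 4,380.
Proportional shares: Sato 2,115/4,380 × $6,750 = 3,259.42; Delacroix 227/4,380 × $6,750 = 349.83; Petrov 390/4,380 × $6,750 = 601.03; Vance 181/4,380 × $6,750 = 278.94; Orozco 1,467/4,380 × $6,750 = 2,260.79.
Rounded to nearest $25: Sato $3,250; Delacroix $350; Petrov $600; Vance $275; Orozco $2,250. Sum = $6,725.
Difference $6,750 − $6,725 = +$25 applied to Petrov: Petrov becomes $625.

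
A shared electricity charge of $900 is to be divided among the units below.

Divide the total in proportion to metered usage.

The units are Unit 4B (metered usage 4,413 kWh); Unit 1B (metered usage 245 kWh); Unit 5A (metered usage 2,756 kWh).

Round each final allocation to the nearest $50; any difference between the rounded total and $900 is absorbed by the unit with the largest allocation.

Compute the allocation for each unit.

Unit 4B: $500 · Unit 1B: $50 · Unit 5A: $350

Sum of metered usage: 7,414.
Pro-rata amounts: Unit 4B 4,413/7,414 × $900 = 535.70; Unit 1B 245/7,414 × $900 = 29.74; Unit 5A 2,756/7,414 × $900 = 334.56.
At nearest $50: Unit 4B $550; Unit 1B $50; Unit 5A $350. Sum = $950.
Difference $900 − $950 = −$50 applied to largest allocation (Unit 4B): Unit 4B becomes $500.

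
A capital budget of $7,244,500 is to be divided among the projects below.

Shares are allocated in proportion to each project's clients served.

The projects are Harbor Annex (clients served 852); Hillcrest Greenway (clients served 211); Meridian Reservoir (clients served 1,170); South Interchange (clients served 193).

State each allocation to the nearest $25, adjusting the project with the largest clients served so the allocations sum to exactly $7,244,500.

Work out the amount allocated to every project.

Harbor Annex: $2,544,225; Hillcrest Greenway: $630,075; Meridian Reservoir: $3,493,875; South Interchange: $576,325

Combined clients served = 2,426.
Proportional shares: Harbor Annex 852/2,426 × $7,244,500 = 2,544,234.95; Hillcrest Greenway 211/2,426 × $7,244,500 = 630,086.36; Meridian Reservoir 1,170/2,426 × $7,244,500 = 3,493,843.78; South Interchange 193/2,426 × $7,244,500 = 576,334.91.
After rounding ($25): Harbor Annex $2,544,225; Hillcrest Greenway $630,075; Meridian Reservoir $3,493,850; South Interchange $576,325. Sum = $7,244,475.
Difference $7,244,500 − $7,244,475 = +$25 applied to largest clients served (Meridian Reservoir): Meridian Reservoir becomes $3,493,875.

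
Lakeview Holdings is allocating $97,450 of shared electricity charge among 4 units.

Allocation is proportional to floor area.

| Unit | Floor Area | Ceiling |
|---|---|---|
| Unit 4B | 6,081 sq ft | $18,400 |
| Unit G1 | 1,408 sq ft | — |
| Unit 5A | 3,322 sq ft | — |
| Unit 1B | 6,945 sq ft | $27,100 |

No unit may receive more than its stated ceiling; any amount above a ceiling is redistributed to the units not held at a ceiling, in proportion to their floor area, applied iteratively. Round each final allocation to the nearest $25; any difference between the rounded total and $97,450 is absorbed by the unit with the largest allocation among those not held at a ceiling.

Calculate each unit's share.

Sum of floor area: 17,756.
Pro-rata shares before constraints: Unit 4B 33,374.27; Unit G1 7,727.51; Unit 5A 18,232.08; Unit 1B 38,116.14.
Held at cap: Unit 4B ($18,400), Unit 1B ($27,100); balance $51,950 reallocated over remaining floor area 4,730.
Redistributed shares: Unit G1 15,464.19 → $15,475; Unit 5A 36,485.81 → $36,475.

Unit 4B: $18,400 | Unit G1: $15,475 | Unit 5A: $36,475 | Unit 1B: $27,100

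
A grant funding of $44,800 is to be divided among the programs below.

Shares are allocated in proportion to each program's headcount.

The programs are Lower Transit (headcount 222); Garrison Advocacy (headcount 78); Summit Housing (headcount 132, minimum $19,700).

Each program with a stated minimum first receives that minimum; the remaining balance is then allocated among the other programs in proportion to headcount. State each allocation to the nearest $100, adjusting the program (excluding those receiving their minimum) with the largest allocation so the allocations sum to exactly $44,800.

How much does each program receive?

Fund the minimums — Summit Housing $19,700. Residual $25,100.
Residual split over remaining headcount 300: Lower Transit 18,574.00 → $18,600; Garrison Advocacy 6,526.00 → $6,500.

Lower Transit: $18,600 · Garrison Advocacy: $6,500 · Summit Housing: $19,700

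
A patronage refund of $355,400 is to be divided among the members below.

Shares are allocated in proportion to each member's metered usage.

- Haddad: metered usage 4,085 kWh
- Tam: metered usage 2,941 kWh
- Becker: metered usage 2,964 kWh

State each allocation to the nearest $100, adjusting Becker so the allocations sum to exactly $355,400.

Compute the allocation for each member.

Haddad: $145,300; Tam: $104,600; Becker: $105,500

Combined metered usage = 9,990.
Pro-rata amounts: Haddad 4,085/9,990 × $355,400 = 145,326.23; Tam 2,941/9,990 × $355,400 = 104,627.77; Becker 2,964/9,990 × $355,400 = 105,446.01.
At nearest $100: Haddad $145,300; Tam $104,600; Becker $105,400. Sum = $355,300.
Difference $355,400 − $355,300 = +$100 applied to Becker: Becker becomes $105,500.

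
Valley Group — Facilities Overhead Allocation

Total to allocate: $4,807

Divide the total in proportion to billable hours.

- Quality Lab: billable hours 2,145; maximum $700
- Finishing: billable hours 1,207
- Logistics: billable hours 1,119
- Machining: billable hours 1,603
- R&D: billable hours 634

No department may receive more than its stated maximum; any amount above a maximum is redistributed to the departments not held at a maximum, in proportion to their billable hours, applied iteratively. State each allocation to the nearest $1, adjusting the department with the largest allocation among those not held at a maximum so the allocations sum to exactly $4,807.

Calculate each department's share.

Quality Lab: $700; Finishing: $1,086; Logistics: $1,007; Machining: $1,443; R&D: $571

Total billable hours = 6,708.
Unconstrained shares: Quality Lab 1,537.12; Finishing 864.94; Logistics 801.88; Machining 1,148.72; R&D 454.33.
Cap binds for Quality Lab ($700); balance $4,107 reallocated over remaining billable hours 4,563.
Shares after redistribution: Finishing 1,086.38 → $1,086; Logistics 1,007.17 → $1,007; Machining 1,442.81 → $1,443; R&D 570.64 → $571.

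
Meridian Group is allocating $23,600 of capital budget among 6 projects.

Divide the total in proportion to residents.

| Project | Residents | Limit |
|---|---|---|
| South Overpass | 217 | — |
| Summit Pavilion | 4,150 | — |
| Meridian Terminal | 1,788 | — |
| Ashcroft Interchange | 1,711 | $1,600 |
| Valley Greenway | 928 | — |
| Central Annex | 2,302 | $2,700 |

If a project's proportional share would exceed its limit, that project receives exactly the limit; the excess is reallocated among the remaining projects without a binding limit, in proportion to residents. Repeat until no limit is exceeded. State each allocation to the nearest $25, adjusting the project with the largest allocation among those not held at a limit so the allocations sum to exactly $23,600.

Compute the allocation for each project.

Sum of residents: 11,096.
Unconstrained shares: South Overpass 461.54; Summit Pavilion 8,826.60; Meridian Terminal 3,802.88; Ashcroft Interchange 3,639.11; Valley Greenway 1,973.76; Central Annex 4,896.11.
Capped: Ashcroft Interchange ($1,600), Central Annex ($2,700); residual $19,300 reallocated over remaining residents 7,083.
Redistributed shares: South Overpass 591.29 → $600; Summit Pavilion 11,308.06 → $11,300; Meridian Terminal 4,872.00 → $4,875; Valley Greenway 2,528.65 → $2,525.

South Overpass: $600; Summit Pavilion: $11,300; Meridian Terminal: $4,875; Ashcroft Interchange: $1,600; Valley Greenway: $2,525; Central Annex: $2,700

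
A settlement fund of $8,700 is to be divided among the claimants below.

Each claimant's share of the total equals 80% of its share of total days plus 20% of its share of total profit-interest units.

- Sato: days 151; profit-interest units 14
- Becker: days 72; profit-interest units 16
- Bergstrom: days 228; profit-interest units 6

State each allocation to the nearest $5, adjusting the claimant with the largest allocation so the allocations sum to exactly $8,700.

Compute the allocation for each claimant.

Sato: $3,005 · Becker: $1,885 · Bergstrom: $3,810

Totals — days 451, profit-interest units 36.
Composite weights (80% days + 20% profit-interest units): Sato 0.3456; Becker 0.2166; Bergstrom 0.4378.
Proportional shares: Sato 3,006.95; Becker 1,884.46; Bergstrom 3,808.58.
At nearest $5: Sato $3,005; Becker $1,885; Bergstrom $3,810. Sum = $8,700.
No rounding difference to absorb.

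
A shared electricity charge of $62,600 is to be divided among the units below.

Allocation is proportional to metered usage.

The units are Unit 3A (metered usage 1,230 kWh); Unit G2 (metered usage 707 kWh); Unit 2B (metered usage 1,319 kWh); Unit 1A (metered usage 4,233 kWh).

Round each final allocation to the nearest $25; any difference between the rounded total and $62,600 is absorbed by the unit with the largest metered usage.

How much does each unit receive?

Total metered usage = 1,230 + 707 + 1,319 + 4,233 = 7,489.
Pro-rata amounts: Unit 3A 10,281.48; Unit G2 5,909.76; Unit 2B 11,025.42; Unit 1A 35,383.34.
After rounding ($25): Unit 3A $10,275; Unit G2 $5,900; Unit 2B $11,025; Unit 1A $35,375. Sum = $62,575.
Difference $62,600 − $62,575 = +$25 applied to largest metered usage (Unit 1A): Unit 1A becomes $35,400.

Unit 3A: $10,275 | Unit G2: $5,900 | Unit 2B: $11,025 | Unit 1A: $35,400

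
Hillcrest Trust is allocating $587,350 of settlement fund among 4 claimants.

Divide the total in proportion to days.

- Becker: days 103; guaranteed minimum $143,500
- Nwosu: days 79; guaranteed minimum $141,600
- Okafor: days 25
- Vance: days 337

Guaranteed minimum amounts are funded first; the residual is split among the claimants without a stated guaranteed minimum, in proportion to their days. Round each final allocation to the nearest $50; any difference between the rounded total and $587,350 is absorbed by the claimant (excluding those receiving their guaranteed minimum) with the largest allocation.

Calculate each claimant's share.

Minimums first: Becker $143,500; Nwosu $141,600. Residual $302,250.
Residual split over remaining days 362: Okafor 20,873.62 → $20,850; Vance 281,376.38 → $281,400.

Becker: $143,500 · Nwosu: $141,600 · Okafor: $20,850 · Vance: $281,400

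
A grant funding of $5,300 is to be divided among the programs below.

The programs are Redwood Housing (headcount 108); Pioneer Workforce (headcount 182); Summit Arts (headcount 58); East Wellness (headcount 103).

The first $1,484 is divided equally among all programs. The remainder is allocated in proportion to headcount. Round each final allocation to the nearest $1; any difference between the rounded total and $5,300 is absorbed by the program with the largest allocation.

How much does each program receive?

Redwood Housing: $1,285; Pioneer Workforce: $1,910; Summit Arts: $862; East Wellness: $1,243

First tranche $1,484 split equally: $371 each.
Remainder $3,816 by headcount (total 451): Redwood Housing 913.81 → $914; Pioneer Workforce 1,539.94 → $1,540; Summit Arts 490.75 → $491; East Wellness 871.503 → $872.
Rounding difference −$1 on remainder applied to Pioneer Workforce.
Totals: Redwood Housing $371 + $914 = $1,285; Pioneer Workforce $371 + $1,539 = $1,910; Summit Arts $371 + $491 = $862; East Wellness $371 + $872 = $1,243.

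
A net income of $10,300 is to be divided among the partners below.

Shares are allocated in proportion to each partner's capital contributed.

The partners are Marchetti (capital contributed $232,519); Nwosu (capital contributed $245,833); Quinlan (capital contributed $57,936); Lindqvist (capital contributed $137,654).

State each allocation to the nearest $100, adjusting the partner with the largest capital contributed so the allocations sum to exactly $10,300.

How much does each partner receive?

Marchetti: $3,600 · Nwosu: $3,700 · Quinlan: $900 · Lindqvist: $2,100

Total capital contributed = 232,519 + 245,833 + 57,936 + 137,654 = 673,942.
Proportional shares: Marchetti 3,553.64; Nwosu 3,757.12; Quinlan 885.45; Lindqvist 2,103.80.
Rounded to nearest $100: Marchetti $3,600; Nwosu $3,800; Quinlan $900; Lindqvist $2,100. Sum = $10,400.
Difference $10,300 − $10,400 = −$100 applied to largest capital contributed (Nwosu): Nwosu becomes $3,700.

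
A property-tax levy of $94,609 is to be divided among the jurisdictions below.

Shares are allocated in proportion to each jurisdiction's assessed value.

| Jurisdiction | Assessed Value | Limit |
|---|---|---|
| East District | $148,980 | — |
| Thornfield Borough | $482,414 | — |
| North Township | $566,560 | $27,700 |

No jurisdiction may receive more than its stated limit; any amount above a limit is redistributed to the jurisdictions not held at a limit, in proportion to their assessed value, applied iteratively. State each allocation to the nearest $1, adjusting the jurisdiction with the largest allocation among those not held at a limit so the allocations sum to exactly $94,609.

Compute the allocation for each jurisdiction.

Assessed value total: 1,197,954.
Proportional shares (ignoring caps): East District 11,765.77; Thornfield Borough 38,098.88; North Township 44,744.35.
Cap binds for North Township ($27,700); residual $66,909 reallocated over remaining assessed value 631,394.
Shares after redistribution: East District 15,787.45 → $15,787; Thornfield Borough 51,121.55 → $51,122.

East District: $15,787 | Thornfield Borough: $51,122 | North Township: $27,700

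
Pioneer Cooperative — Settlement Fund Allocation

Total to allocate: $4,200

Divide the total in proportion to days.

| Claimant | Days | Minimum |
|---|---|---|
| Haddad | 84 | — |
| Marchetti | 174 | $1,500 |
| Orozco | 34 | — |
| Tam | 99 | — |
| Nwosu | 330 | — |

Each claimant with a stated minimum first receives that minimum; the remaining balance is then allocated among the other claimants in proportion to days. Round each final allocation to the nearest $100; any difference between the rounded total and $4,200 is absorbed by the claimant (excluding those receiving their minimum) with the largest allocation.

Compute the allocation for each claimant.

Minimums first: Marchetti $1,500. Balance $2,700.
Balance split over remaining days 547: Haddad 414.63 → $400; Orozco 167.82 → $200; Tam 488.67 → $500; Nwosu 1,628.88 → $1,600.

Haddad: $400; Marchetti: $1,500; Orozco: $200; Tam: $500; Nwosu: $1,600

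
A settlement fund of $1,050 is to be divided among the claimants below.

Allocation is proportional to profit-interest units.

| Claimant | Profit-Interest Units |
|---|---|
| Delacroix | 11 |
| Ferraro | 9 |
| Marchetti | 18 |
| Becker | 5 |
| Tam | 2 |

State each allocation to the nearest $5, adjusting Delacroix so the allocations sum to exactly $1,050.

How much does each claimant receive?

Delacroix: $260 | Ferraro: $210 | Marchetti: $420 | Becker: $115 | Tam: $45

Total profit-interest units = 45.
Unrounded shares: Delacroix 11/45 × $1,050 = 256.67; Ferraro 9/45 × $1,050 = 210.00; Marchetti 18/45 × $1,050 = 420.00; Becker 5/45 × $1,050 = 116.67; Tam 2/45 × $1,050 = 46.67.
After rounding ($5): Delacroix $255; Ferraro $210; Marchetti $420; Becker $115; Tam $45. Sum = $1,045.
Difference $1,050 − $1,045 = +$5 applied to Delacroix: Delacroix becomes $260.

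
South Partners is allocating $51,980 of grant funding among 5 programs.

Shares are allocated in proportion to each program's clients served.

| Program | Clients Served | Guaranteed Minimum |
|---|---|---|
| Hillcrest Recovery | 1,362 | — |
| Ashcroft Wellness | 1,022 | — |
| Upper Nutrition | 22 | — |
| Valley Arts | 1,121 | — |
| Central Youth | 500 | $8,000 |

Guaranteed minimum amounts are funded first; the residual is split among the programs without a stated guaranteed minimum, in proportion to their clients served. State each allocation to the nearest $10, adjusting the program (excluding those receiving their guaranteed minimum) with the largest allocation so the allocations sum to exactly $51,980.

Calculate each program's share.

Minimums first: Central Youth $8,000. Residual $43,980.
Residual split over remaining clients served 3,527: Hillcrest Recovery 16,983.49 → $16,980; Ashcroft Wellness 12,743.85 → $12,740; Upper Nutrition 274.33 → $270; Valley Arts 13,978.33 → $13,980.
Rounding difference +$10 applied to Hillcrest Recovery → $16,990.

Hillcrest Recovery: $16,990; Ashcroft Wellness: $12,740; Upper Nutrition: $270; Valley Arts: $13,980; Central Youth: $8,000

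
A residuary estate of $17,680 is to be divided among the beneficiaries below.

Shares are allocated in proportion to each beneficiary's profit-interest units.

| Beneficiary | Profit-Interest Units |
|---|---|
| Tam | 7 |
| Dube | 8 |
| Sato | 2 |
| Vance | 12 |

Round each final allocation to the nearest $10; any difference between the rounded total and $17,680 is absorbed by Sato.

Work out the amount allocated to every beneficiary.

Tam: $4,270 | Dube: $4,880 | Sato: $1,210 | Vance: $7,320

Combined profit-interest units = 29.
Raw shares: Tam 7/29 × $17,680 = 4,267.59; Dube 8/29 × $17,680 = 4,877.24; Sato 2/29 × $17,680 = 1,219.31; Vance 12/29 × $17,680 = 7,315.86.
At nearest $10: Tam $4,270; Dube $4,880; Sato $1,220; Vance $7,320. Sum = $17,690.
Difference $17,680 − $17,690 = −$10 applied to Sato: Sato becomes $1,210.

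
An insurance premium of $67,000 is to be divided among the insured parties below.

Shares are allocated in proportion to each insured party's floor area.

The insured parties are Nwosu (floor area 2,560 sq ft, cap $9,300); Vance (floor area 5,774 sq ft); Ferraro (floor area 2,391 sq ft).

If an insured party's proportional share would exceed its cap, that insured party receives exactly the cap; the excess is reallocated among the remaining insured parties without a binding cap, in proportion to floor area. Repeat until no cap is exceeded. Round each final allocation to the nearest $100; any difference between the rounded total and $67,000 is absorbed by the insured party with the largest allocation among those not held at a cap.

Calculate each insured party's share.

Nwosu: $9,300 · Vance: $40,800 · Ferraro: $16,900

Combined floor area = 10,725.
Unconstrained shares: Nwosu 15,992.54; Vance 36,070.68; Ferraro 14,936.78.
Cap binds for Nwosu ($9,300); remaining pool $57,700 reallocated over remaining floor area 8,165.
Remaining shares: Vance 40,803.40 → $40,800; Ferraro 16,896.60 → $16,900.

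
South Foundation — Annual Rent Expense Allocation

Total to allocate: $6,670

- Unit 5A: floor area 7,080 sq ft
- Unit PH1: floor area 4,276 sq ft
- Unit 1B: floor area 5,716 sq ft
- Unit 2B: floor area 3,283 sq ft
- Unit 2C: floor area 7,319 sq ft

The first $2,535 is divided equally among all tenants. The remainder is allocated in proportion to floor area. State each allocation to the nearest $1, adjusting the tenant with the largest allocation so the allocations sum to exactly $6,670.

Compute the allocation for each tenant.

Unit 5A: $1,565 | Unit PH1: $1,146 | Unit 1B: $1,361 | Unit 2B: $998 | Unit 2C: $1,600

First tranche $2,535 split equally: $507 each.
Remainder $4,135 by floor area (total 27,674): Unit 5A 1,057.88 → $1,058; Unit PH1 638.91 → $639; Unit 1B 854.07 → $854; Unit 2B 490.54 → $491; Unit 2C 1,093.59 → $1,094.
Rounding difference −$1 on remainder applied to Unit 2C.
Totals: Unit 5A $507 + $1,058 = $1,565; Unit PH1 $507 + $639 = $1,146; Unit 1B $507 + $854 = $1,361; Unit 2B $507 + $491 = $998; Unit 2C $507 + $1,093 = $1,600.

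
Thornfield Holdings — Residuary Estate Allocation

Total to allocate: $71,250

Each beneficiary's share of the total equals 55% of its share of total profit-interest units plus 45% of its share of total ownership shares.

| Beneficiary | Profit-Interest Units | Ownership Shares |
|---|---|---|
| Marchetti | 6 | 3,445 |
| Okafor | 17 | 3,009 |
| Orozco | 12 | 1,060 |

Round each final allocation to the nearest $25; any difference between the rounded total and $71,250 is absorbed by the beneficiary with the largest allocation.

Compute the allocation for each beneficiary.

Profit-interest units total 35; ownership shares total 7,514.
Blended shares (55% profit-interest units + 45% ownership shares): Marchetti 0.3006; Okafor 0.4473; Orozco 0.2521.
Proportional shares: Marchetti 21,417.79; Okafor 31,873.44; Orozco 17,958.77.
Rounded to nearest $25: Marchetti $21,425; Okafor $31,875; Orozco $17,950. Sum = $71,250.
Rounded total matches; no reconciliation needed.

Marchetti: $21,425 · Okafor: $31,875 · Orozco: $17,950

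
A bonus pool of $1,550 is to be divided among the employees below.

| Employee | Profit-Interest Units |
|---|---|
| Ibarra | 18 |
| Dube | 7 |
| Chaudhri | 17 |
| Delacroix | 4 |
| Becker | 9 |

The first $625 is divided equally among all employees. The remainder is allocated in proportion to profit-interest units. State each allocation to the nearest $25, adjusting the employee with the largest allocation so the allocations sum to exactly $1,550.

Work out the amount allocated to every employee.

Ibarra: $425 · Dube: $250 · Chaudhri: $400 · Delacroix: $200 · Becker: $275

$625 shared equally gives $125 per employee.
Remainder $925 by profit-interest units (total 55): Ibarra 302.73 → $300; Dube 117.73 → $125; Chaudhri 285.91 → $275; Delacroix 67.27 → $75; Becker 151.36 → $150.
Totals: Ibarra $125 + $300 = $425; Dube $125 + $125 = $250; Chaudhri $125 + $275 = $400; Delacroix $125 + $75 = $200; Becker $125 + $150 = $275.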